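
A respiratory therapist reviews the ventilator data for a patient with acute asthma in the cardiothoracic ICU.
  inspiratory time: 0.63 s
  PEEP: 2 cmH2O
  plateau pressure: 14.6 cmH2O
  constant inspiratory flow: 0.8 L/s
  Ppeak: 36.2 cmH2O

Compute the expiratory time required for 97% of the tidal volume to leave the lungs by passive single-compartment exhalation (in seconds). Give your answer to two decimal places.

Vt = flow × Ti = 0.8 L/s × 0.63 s × 1000 mL/L = 504.0 mL.
R = (PIP − Pplat)/V̇ = (36.2 − 14.6) / 0.8 = 21.6/0.8 = 27.0 cmH2O·s/L.
C = Vt/(Pplat − PEEP) = 504.0 / (14.6 − 2) = 504.0/12.6 = 40.0 mL/cmH2O.
τ = R × C = 27.0 × 0.04 L/cmH2O = 1.08 s.
t = −τ·ln(1 − 0.97) = −1.08·ln(0.03) = 3.787 s.

3.79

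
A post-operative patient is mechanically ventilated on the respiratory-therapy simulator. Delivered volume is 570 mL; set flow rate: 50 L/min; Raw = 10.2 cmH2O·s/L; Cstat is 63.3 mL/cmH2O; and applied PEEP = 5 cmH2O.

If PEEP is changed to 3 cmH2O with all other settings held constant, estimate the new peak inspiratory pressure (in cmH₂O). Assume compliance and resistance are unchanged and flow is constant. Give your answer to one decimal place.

20.5

Flow: 50 L/min ÷ 60 = 0.8333 L/s.
PIP = Vt/C + R·V̇ + PEEP (constant-flow equation of motion).
Only the baseline term changes: ΔPIP = ΔPEEP = 3 − 5 = -2.0 cmH2O.
Original PIP = 570/63.3 + 10.2×0.8333 + 5 = 22.504 cmH2O; new PIP = 22.504 + (-2.0) = 20.504 cmH2O.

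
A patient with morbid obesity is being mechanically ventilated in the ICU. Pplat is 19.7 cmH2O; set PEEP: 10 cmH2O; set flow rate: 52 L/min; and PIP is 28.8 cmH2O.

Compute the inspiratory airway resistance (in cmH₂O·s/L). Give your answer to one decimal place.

10.5

Flow: 52 L/min ÷ 60 = 0.8667 L/s.
Raw = (PIP − Pplat) / flow = (28.8 − 19.7) / 0.8667 = 9.1 / 0.8667 = 10.5 cmH2O·s/L.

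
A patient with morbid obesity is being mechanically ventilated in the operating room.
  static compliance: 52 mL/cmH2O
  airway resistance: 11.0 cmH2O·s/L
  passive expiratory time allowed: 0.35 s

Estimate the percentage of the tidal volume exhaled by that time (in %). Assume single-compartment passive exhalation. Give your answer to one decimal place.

τ = R × C = 11.0 × 52 mL/cmH2O = 11.0 × 0.052 L/cmH2O = 0.572 s.
Passive exhalation: V(t)/V₀ = e^(−t/τ) = e^(−0.35/0.572) = 0.5423.
Fraction exhaled = 1 − 0.5423 = 0.4577 → 45.77%.

45.8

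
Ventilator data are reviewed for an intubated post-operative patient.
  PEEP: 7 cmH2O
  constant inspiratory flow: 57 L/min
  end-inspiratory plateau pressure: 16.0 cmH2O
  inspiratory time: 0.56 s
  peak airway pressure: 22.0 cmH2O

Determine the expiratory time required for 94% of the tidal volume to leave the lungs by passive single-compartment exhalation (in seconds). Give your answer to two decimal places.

Flow: 57 L/min ÷ 60 = 0.95 L/s.
Vt = flow × Ti = 0.95 L/s × 0.56 s × 1000 mL/L = 532.0 mL.
R = (PIP − Pplat)/V̇ = (22.0 − 16.0) / 0.95 = 6.0/0.95 = 6.316 cmH2O·s/L.
C = Vt/(Pplat − PEEP) = 532.0 / (16.0 − 7) = 532.0/9.0 = 59.111 mL/cmH2O.
τ = R × C = 6.316 × 0.05911 L/cmH2O = 0.3733 s.
t = −τ·ln(1 − 0.94) = −0.3733·ln(0.06) = 1.05 s.

1.05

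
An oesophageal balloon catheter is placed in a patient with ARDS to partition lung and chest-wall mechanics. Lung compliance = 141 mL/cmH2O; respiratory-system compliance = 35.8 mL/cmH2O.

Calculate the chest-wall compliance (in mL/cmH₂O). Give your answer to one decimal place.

1/Ccw = 1/Crs − 1/CL.
1/Ccw = 1/35.8 − 1/141 = 0.02084.
Ccw = 47.985 mL/cmH2O.

48.0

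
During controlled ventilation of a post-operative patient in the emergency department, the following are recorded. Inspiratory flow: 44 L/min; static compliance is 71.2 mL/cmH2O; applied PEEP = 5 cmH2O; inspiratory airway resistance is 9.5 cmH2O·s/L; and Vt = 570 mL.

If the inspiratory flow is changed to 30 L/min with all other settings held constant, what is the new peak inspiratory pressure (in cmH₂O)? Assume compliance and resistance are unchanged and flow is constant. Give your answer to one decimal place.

17.8

Flow: 44 L/min ÷ 60 = 0.7333 L/s.
New flow: 30 L/min ÷ 60 = 0.5 L/s.
PIP = Vt/C + R·V̇ + PEEP (constant-flow equation of motion).
Only the resistive term changes: ΔPIP = R × ΔV̇ = 9.5 × (0.5 − 0.7333) = 9.5 × -0.2333 = -2.216 cmH2O.
Original PIP = 570/71.2 + 9.5×0.7333 + 5 = 19.972 cmH2O; new PIP = 19.972 + (-2.216) = 17.756 cmH2O.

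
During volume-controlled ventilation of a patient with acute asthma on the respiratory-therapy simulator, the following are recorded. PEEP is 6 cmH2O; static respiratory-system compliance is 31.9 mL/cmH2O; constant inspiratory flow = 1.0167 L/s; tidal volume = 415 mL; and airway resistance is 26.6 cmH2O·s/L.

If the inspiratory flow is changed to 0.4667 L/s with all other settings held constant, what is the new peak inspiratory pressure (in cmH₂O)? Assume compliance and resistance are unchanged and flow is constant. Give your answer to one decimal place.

31.4

PIP = Vt/C + R·V̇ + PEEP (constant-flow equation of motion).
Only the resistive term changes: ΔPIP = R × ΔV̇ = 26.6 × (0.4667 − 1.0167) = 26.6 × -0.55 = -14.63 cmH2O.
Original PIP = 415/31.9 + 26.6×1.0167 + 6 = 46.054 cmH2O; new PIP = 46.054 + (-14.63) = 31.424 cmH2O.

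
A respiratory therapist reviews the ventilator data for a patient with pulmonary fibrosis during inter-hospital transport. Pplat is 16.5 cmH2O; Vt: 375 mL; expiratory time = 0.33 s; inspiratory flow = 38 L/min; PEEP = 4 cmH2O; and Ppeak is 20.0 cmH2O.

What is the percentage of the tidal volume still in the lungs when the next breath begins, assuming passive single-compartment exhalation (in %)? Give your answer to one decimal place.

13.7

Flow: 38 L/min ÷ 60 = 0.6333 L/s.
R = (PIP − Pplat)/V̇ = (20.0 − 16.5) / 0.6333 = 3.5/0.6333 = 5.527 cmH2O·s/L.
C = Vt/(Pplat − PEEP) = 375.0 / (16.5 − 4) = 375.0/12.5 = 30.0 mL/cmH2O.
τ = R × C = 5.527 × 0.03 L/cmH2O = 0.1658 s.
Fraction remaining at end-expiration = e^(−Te/τ) = e^(−0.33/0.1658) = 0.1366 → 13.66%.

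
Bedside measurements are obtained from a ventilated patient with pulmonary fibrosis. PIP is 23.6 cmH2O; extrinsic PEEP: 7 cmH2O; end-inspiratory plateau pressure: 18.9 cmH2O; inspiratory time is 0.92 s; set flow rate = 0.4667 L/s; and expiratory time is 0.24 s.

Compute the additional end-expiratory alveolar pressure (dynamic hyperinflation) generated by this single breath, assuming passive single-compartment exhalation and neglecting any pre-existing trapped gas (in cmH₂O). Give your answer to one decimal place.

6.1

Vt = flow × Ti = 0.4667 L/s × 0.92 s × 1000 mL/L = 429.36 mL.
R = (PIP − Pplat)/V̇ = (23.6 − 18.9) / 0.4667 = 4.7/0.4667 = 10.071 cmH2O·s/L.
C = Vt/(Pplat − PEEP) = 429.36 / (18.9 − 7) = 429.36/11.9 = 36.081 mL/cmH2O.
τ = R × C = 10.071 × 0.03608 L/cmH2O = 0.3634 s.
Fraction remaining = e^(−Te/τ) = e^(−0.24/0.3634) = 0.5166; trapped volume = 429.36 × 0.5166 = 221.81 mL.
Additional alveolar pressure from trapping ≈ V_trapped / C = 221.81 / 36.081 = 6.148 cmH2O.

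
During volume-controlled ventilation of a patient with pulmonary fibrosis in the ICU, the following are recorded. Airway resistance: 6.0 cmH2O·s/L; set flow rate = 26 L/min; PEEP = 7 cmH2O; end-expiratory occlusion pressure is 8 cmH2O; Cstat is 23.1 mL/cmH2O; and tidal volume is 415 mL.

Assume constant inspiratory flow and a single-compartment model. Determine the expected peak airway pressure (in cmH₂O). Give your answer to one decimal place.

Flow: 26 L/min ÷ 60 = 0.4333 L/s.
Total PEEP = 8 cmH2O (set 7 + intrinsic 1); this is the baseline alveolar pressure.
Equation of motion (constant flow): PIP = Vt/C + R·V̇ + PEEP.
PIP = 415/23.1 + 6.0×0.4333 + 8 = 17.965 + 2.6 + 8 = 28.565 cmH2O.

28.6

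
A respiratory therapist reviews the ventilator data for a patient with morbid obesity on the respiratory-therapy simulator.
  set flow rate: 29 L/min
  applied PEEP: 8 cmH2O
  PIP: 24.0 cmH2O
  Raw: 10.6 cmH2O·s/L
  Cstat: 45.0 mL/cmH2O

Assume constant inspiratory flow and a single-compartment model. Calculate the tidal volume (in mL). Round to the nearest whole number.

489

Flow: 29 L/min ÷ 60 = 0.4833 L/s.
Equation of motion (constant flow): PIP = Vt/C + R·V̇ + PEEP.
Vt/C = PIP − R·V̇ − PEEP = 24.0 − 5.123 − 8 = 10.877 cmH2O.
Vt = C × 10.877 = 45.0 × 10.877 = 489.47 mL.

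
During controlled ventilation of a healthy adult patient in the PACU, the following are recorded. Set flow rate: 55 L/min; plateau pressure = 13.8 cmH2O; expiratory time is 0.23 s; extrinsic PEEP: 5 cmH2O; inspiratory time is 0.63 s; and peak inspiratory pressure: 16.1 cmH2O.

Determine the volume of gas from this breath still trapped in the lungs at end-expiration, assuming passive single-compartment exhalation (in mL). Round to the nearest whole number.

Flow: 55 L/min ÷ 60 = 0.9167 L/s.
Vt = flow × Ti = 0.9167 L/s × 0.63 s × 1000 mL/L = 577.52 mL.
R = (PIP − Pplat)/V̇ = (16.1 − 13.8) / 0.9167 = 2.3/0.9167 = 2.509 cmH2O·s/L.
C = Vt/(Pplat − PEEP) = 577.52 / (13.8 − 5) = 577.52/8.8 = 65.627 mL/cmH2O.
τ = R × C = 2.509 × 0.06563 L/cmH2O = 0.1647 s.
Fraction remaining = e^(−Te/τ) = e^(−0.23/0.1647) = 0.2475.
Trapped volume = 577.52 × 0.2475 = 142.94 mL.

143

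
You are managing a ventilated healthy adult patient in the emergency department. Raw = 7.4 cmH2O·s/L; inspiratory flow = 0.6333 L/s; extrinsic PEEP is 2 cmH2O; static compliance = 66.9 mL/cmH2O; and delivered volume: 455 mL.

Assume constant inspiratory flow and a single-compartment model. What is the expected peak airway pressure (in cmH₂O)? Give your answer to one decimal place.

13.5

Equation of motion (constant flow): PIP = Vt/C + R·V̇ + PEEP.
PIP = 455/66.9 + 7.4×0.6333 + 2 = 6.801 + 4.686 + 2 = 13.487 cmH2O.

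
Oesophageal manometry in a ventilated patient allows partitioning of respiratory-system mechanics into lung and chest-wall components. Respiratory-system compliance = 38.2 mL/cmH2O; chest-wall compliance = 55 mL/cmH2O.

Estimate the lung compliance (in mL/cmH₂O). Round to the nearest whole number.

125

1/CL = 1/Crs − 1/Ccw.
1/CL = 1/38.2 − 1/55 = 0.007996.
CL = 125.06 mL/cmH2O.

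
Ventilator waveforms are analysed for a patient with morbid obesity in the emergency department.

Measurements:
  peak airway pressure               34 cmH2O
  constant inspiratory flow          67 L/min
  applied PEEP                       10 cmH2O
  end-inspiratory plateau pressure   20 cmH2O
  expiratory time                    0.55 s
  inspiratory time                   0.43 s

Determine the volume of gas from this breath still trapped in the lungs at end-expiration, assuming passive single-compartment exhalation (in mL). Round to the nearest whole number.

Flow: 67 L/min ÷ 60 = 1.1167 L/s.
Vt = flow × Ti = 1.1167 L/s × 0.43 s × 1000 mL/L = 480.18 mL.
R = (PIP − Pplat)/V̇ = (34 − 20) / 1.1167 = 14.0/1.1167 = 12.537 cmH2O·s/L.
C = Vt/(Pplat − PEEP) = 480.18 / (20 − 10) = 480.18/10.0 = 48.018 mL/cmH2O.
τ = R × C = 12.537 × 0.04802 L/cmH2O = 0.602 s.
Fraction remaining = e^(−Te/τ) = e^(−0.55/0.602) = 0.4011.
Trapped volume = 480.18 × 0.4011 = 192.6 mL.

193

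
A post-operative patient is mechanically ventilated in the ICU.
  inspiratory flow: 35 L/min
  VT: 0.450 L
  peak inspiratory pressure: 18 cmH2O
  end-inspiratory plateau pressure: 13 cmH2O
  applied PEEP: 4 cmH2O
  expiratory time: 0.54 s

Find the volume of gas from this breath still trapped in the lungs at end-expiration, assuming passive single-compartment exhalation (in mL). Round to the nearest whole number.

128

Flow: 35 L/min ÷ 60 = 0.5833 L/s.
R = (PIP − Pplat)/V̇ = (18 − 13) / 0.5833 = 5.0/0.5833 = 8.572 cmH2O·s/L.
C = Vt/(Pplat − PEEP) = 450.0 / (13 − 4) = 450.0/9.0 = 50.0 mL/cmH2O.
τ = R × C = 8.572 × 0.05 L/cmH2O = 0.4286 s.
Fraction remaining = e^(−Te/τ) = e^(−0.54/0.4286) = 0.2837.
Trapped volume = 450.0 × 0.2837 = 127.67 mL.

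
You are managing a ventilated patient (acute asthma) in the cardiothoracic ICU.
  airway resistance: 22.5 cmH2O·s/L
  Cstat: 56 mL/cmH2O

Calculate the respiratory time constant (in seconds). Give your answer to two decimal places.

τ = R × C = 22.5 × 56 mL/cmH2O = 22.5 × 0.056 L/cmH2O = 1.26 s.

1.26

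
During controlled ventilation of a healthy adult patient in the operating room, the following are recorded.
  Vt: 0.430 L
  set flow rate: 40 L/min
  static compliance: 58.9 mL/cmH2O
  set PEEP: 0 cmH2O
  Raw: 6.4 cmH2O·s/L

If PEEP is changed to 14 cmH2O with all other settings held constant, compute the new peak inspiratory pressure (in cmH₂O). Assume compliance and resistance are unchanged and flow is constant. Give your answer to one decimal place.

Flow: 40 L/min ÷ 60 = 0.6667 L/s.
PIP = Vt/C + R·V̇ + PEEP (constant-flow equation of motion).
Only the baseline term changes: ΔPIP = ΔPEEP = 14 − 0 = 14.0 cmH2O.
Original PIP = 430/58.9 + 6.4×0.6667 + 0 = 11.567 cmH2O; new PIP = 11.567 + (14.0) = 25.567 cmH2O.

25.6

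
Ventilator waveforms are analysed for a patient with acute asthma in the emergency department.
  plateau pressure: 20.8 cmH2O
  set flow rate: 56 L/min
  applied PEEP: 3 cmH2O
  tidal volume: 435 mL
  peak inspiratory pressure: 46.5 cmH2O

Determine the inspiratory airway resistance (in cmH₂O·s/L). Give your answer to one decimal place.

27.5

Flow: 56 L/min ÷ 60 = 0.9333 L/s.
Raw = (PIP − Pplat) / flow = (46.5 − 20.8) / 0.9333 = 25.7 / 0.9333 = 27.537 cmH2O·s/L.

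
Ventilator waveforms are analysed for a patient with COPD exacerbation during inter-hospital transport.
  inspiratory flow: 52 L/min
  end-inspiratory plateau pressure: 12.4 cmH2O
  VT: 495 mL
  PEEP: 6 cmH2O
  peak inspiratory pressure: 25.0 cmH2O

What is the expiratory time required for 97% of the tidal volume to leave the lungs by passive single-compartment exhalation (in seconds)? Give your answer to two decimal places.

3.94

Flow: 52 L/min ÷ 60 = 0.8667 L/s.
R = (PIP − Pplat)/V̇ = (25.0 − 12.4) / 0.8667 = 12.6/0.8667 = 14.538 cmH2O·s/L.
C = Vt/(Pplat − PEEP) = 495.0 / (12.4 − 6) = 495.0/6.4 = 77.344 mL/cmH2O.
τ = R × C = 14.538 × 0.07734 L/cmH2O = 1.124 s.
t = −τ·ln(1 − 0.97) = −1.124·ln(0.03) = 3.941 s.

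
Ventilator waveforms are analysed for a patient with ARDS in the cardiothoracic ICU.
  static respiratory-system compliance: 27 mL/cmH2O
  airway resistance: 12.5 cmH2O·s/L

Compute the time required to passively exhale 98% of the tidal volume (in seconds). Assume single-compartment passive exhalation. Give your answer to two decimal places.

1.32

τ = R × C = 12.5 × 27 mL/cmH2O = 12.5 × 0.027 L/cmH2O = 0.3375 s.
Exhaled fraction f = 1 − e^(−t/τ) → t = −τ·ln(1 − f) = −0.3375·ln(0.02) = 1.32 s.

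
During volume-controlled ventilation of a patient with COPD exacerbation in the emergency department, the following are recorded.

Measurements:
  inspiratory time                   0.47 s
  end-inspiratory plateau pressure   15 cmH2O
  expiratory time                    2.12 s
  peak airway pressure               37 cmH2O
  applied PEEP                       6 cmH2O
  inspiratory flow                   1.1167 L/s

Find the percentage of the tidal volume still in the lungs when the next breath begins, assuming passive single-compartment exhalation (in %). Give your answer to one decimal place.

Vt = flow × Ti = 1.1167 L/s × 0.47 s × 1000 mL/L = 524.85 mL.
R = (PIP − Pplat)/V̇ = (37 − 15) / 1.1167 = 22.0/1.1167 = 19.701 cmH2O·s/L.
C = Vt/(Pplat − PEEP) = 524.85 / (15 − 6) = 524.85/9.0 = 58.317 mL/cmH2O.
τ = R × C = 19.701 × 0.05832 L/cmH2O = 1.149 s.
Fraction remaining at end-expiration = e^(−Te/τ) = e^(−2.12/1.149) = 0.158 → 15.8%.

15.8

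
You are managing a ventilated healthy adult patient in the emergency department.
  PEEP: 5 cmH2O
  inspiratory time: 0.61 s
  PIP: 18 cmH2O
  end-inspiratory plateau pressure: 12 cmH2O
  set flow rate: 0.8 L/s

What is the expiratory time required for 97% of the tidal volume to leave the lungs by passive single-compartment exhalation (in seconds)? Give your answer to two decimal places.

1.83

Vt = flow × Ti = 0.8 L/s × 0.61 s × 1000 mL/L = 488.0 mL.
R = (PIP − Pplat)/V̇ = (18 − 12) / 0.8 = 6.0/0.8 = 7.5 cmH2O·s/L.
C = Vt/(Pplat − PEEP) = 488.0 / (12 − 5) = 488.0/7.0 = 69.714 mL/cmH2O.
τ = R × C = 7.5 × 0.06971 L/cmH2O = 0.5228 s.
t = −τ·ln(1 − 0.97) = −0.5228·ln(0.03) = 1.833 s.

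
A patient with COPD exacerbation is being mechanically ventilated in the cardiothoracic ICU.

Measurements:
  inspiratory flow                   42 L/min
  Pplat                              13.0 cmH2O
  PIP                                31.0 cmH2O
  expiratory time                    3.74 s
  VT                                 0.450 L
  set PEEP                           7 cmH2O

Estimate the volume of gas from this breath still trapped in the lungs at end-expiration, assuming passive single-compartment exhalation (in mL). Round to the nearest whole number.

Flow: 42 L/min ÷ 60 = 0.7 L/s.
R = (PIP − Pplat)/V̇ = (31.0 − 13.0) / 0.7 = 18.0/0.7 = 25.714 cmH2O·s/L.
C = Vt/(Pplat − PEEP) = 450.0 / (13.0 − 7) = 450.0/6.0 = 75.0 mL/cmH2O.
τ = R × C = 25.714 × 0.075 L/cmH2O = 1.929 s.
Fraction remaining = e^(−Te/τ) = e^(−3.74/1.929) = 0.1439.
Trapped volume = 450.0 × 0.1439 = 64.755 mL.

65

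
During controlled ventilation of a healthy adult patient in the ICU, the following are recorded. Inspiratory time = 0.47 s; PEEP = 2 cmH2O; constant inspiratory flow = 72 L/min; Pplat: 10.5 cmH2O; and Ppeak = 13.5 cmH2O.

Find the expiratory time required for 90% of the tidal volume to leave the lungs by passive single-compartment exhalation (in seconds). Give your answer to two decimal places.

Flow: 72 L/min ÷ 60 = 1.2 L/s.
Vt = flow × Ti = 1.2 L/s × 0.47 s × 1000 mL/L = 564.0 mL.
R = (PIP − Pplat)/V̇ = (13.5 − 10.5) / 1.2 = 3.0/1.2 = 2.5 cmH2O·s/L.
C = Vt/(Pplat − PEEP) = 564.0 / (10.5 − 2) = 564.0/8.5 = 66.353 mL/cmH2O.
τ = R × C = 2.5 × 0.06635 L/cmH2O = 0.1659 s.
t = −τ·ln(1 − 0.90) = −0.1659·ln(0.1) = 0.382 s.

0.38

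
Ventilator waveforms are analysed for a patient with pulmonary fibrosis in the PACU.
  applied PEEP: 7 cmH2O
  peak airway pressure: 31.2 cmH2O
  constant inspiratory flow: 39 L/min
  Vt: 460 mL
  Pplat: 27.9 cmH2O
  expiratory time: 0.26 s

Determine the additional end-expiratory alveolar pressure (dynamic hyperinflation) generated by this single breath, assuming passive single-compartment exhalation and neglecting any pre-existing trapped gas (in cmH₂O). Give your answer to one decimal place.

2.0

Flow: 39 L/min ÷ 60 = 0.65 L/s.
R = (PIP − Pplat)/V̇ = (31.2 − 27.9) / 0.65 = 3.3/0.65 = 5.077 cmH2O·s/L.
C = Vt/(Pplat − PEEP) = 460.0 / (27.9 − 7) = 460.0/20.9 = 22.01 mL/cmH2O.
τ = R × C = 5.077 × 0.02201 L/cmH2O = 0.1117 s.
Fraction remaining = e^(−Te/τ) = e^(−0.26/0.1117) = 0.09752; trapped volume = 460.0 × 0.09752 = 44.859 mL.
Additional alveolar pressure from trapping ≈ V_trapped / C = 44.859 / 22.01 = 2.038 cmH2O.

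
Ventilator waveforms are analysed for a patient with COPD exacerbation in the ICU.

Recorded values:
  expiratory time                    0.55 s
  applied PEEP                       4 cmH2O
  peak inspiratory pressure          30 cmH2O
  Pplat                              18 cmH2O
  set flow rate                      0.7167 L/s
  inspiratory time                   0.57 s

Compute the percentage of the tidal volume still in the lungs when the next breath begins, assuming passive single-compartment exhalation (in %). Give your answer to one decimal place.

32.4

Vt = flow × Ti = 0.7167 L/s × 0.57 s × 1000 mL/L = 408.52 mL.
R = (PIP − Pplat)/V̇ = (30 − 18) / 0.7167 = 12.0/0.7167 = 16.743 cmH2O·s/L.
C = Vt/(Pplat − PEEP) = 408.52 / (18 − 4) = 408.52/14.0 = 29.18 mL/cmH2O.
τ = R × C = 16.743 × 0.02918 L/cmH2O = 0.4886 s.
Fraction remaining at end-expiration = e^(−Te/τ) = e^(−0.55/0.4886) = 0.3244 → 32.44%.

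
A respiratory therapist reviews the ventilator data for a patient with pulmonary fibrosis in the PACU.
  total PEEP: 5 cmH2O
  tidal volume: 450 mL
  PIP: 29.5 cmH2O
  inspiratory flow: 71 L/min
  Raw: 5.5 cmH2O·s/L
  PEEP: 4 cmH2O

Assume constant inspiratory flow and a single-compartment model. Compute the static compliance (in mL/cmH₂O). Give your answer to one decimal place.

25.0

Flow: 71 L/min ÷ 60 = 1.1833 L/s.
Total PEEP = 5 cmH2O (set 4 + intrinsic 1); this is the baseline alveolar pressure.
Equation of motion (constant flow): PIP = Vt/C + R·V̇ + PEEP.
Vt/C = PIP − R·V̇ − PEEP = 29.5 − 5.5×1.1833 − 5 = 29.5 − 6.508 − 5 = 17.992 cmH2O.
C = Vt / 17.992 = 450 / 17.992 = 25.011 mL/cmH2O.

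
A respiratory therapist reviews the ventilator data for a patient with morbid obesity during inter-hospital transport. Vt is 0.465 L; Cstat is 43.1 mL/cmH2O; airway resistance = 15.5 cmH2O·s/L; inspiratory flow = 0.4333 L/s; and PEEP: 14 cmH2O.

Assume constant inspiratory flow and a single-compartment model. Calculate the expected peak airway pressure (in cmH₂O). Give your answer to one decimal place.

31.5

Equation of motion (constant flow): PIP = Vt/C + R·V̇ + PEEP.
PIP = 465/43.1 + 15.5×0.4333 + 14 = 10.789 + 6.716 + 14 = 31.505 cmH2O.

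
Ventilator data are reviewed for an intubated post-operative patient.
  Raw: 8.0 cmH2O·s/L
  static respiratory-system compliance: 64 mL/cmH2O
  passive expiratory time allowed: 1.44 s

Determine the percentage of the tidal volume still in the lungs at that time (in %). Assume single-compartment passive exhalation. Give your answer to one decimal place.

6.0

τ = R × C = 8.0 × 64 mL/cmH2O = 8.0 × 0.064 L/cmH2O = 0.512 s.
Passive exhalation: V(t)/V₀ = e^(−t/τ) = e^(−1.44/0.512) = 0.06005.
Fraction remaining = 0.06005 → 6.005%.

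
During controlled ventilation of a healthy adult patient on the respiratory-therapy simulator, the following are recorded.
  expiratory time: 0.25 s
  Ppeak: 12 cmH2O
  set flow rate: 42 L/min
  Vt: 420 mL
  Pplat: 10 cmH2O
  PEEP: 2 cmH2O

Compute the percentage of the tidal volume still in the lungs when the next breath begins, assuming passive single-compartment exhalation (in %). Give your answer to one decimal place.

18.9

Flow: 42 L/min ÷ 60 = 0.7 L/s.
R = (PIP − Pplat)/V̇ = (12 − 10) / 0.7 = 2.0/0.7 = 2.857 cmH2O·s/L.
C = Vt/(Pplat − PEEP) = 420.0 / (10 − 2) = 420.0/8.0 = 52.5 mL/cmH2O.
τ = R × C = 2.857 × 0.0525 L/cmH2O = 0.15 s.
Fraction remaining at end-expiration = e^(−Te/τ) = e^(−0.25/0.15) = 0.1889 → 18.89%.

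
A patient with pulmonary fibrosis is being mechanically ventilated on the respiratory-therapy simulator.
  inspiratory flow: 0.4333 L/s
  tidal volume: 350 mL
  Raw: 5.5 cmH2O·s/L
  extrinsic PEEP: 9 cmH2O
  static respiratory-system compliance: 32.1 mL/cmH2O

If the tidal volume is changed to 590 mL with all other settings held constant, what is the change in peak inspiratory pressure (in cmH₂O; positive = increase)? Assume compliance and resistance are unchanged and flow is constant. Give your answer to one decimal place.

PIP = Vt/C + R·V̇ + PEEP (constant-flow equation of motion).
Only the elastic term changes: ΔPIP = ΔVt / C = (590 − 350) / 32.1 = 7.477 cmH2O.

7.5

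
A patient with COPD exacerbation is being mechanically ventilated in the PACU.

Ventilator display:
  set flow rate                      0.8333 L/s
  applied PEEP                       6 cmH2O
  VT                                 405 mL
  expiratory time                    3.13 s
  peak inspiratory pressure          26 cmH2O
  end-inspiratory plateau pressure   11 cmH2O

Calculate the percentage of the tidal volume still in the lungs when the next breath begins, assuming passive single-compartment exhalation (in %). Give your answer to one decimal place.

R = (PIP − Pplat)/V̇ = (26 − 11) / 0.8333 = 15.0/0.8333 = 18.001 cmH2O·s/L.
C = Vt/(Pplat − PEEP) = 405.0 / (11 − 6) = 405.0/5.0 = 81.0 mL/cmH2O.
τ = R × C = 18.001 × 0.081 L/cmH2O = 1.458 s.
Fraction remaining at end-expiration = e^(−Te/τ) = e^(−3.13/1.458) = 0.1169 → 11.69%.

11.7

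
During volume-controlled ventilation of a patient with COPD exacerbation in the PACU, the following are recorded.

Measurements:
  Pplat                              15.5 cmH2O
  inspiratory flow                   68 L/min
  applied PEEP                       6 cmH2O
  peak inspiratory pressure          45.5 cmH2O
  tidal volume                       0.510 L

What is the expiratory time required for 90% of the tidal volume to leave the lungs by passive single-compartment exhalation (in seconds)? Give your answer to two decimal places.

Flow: 68 L/min ÷ 60 = 1.1333 L/s.
R = (PIP − Pplat)/V̇ = (45.5 − 15.5) / 1.1333 = 30.0/1.1333 = 26.471 cmH2O·s/L.
C = Vt/(Pplat − PEEP) = 510.0 / (15.5 − 6) = 510.0/9.5 = 53.684 mL/cmH2O.
τ = R × C = 26.471 × 0.05368 L/cmH2O = 1.421 s.
t = −τ·ln(1 − 0.90) = −1.421·ln(0.1) = 3.272 s.

3.27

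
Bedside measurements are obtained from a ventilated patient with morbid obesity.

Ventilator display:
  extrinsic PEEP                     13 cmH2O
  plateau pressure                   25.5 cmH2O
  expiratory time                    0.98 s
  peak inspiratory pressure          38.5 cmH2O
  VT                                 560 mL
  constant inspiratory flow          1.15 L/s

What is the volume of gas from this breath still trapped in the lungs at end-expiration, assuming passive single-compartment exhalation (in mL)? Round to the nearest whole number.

81

R = (PIP − Pplat)/V̇ = (38.5 − 25.5) / 1.15 = 13.0/1.15 = 11.304 cmH2O·s/L.
C = Vt/(Pplat − PEEP) = 560.0 / (25.5 − 13) = 560.0/12.5 = 44.8 mL/cmH2O.
τ = R × C = 11.304 × 0.0448 L/cmH2O = 0.5064 s.
Fraction remaining = e^(−Te/τ) = e^(−0.98/0.5064) = 0.1444.
Trapped volume = 560.0 × 0.1444 = 80.864 mL.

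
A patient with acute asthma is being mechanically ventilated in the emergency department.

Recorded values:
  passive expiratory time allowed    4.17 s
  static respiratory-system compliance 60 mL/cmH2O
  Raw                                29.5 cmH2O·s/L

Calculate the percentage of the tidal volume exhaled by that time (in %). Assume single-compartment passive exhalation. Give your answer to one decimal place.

τ = R × C = 29.5 × 60 mL/cmH2O = 29.5 × 0.060 L/cmH2O = 1.77 s.
Passive exhalation: V(t)/V₀ = e^(−t/τ) = e^(−4.17/1.77) = 0.09481.
Fraction exhaled = 1 − 0.09481 = 0.9052 → 90.52%.

90.5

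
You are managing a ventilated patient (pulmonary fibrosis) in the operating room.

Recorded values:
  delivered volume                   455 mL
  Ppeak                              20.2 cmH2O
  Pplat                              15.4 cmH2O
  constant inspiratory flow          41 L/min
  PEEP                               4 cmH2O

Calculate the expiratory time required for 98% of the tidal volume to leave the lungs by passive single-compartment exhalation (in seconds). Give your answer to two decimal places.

1.10

Flow: 41 L/min ÷ 60 = 0.6833 L/s.
R = (PIP − Pplat)/V̇ = (20.2 − 15.4) / 0.6833 = 4.8/0.6833 = 7.025 cmH2O·s/L.
C = Vt/(Pplat − PEEP) = 455.0 / (15.4 − 4) = 455.0/11.4 = 39.912 mL/cmH2O.
τ = R × C = 7.025 × 0.03991 L/cmH2O = 0.2804 s.
t = −τ·ln(1 − 0.98) = −0.2804·ln(0.02) = 1.097 s.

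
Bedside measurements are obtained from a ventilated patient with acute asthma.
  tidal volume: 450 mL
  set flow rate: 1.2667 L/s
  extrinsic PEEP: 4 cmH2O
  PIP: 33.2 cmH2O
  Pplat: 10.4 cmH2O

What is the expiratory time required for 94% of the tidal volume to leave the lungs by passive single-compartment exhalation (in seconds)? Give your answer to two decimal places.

3.56

R = (PIP − Pplat)/V̇ = (33.2 − 10.4) / 1.2667 = 22.8/1.2667 = 18.0 cmH2O·s/L.
C = Vt/(Pplat − PEEP) = 450.0 / (10.4 − 4) = 450.0/6.4 = 70.313 mL/cmH2O.
τ = R × C = 18.0 × 0.07031 L/cmH2O = 1.266 s.
t = −τ·ln(1 − 0.94) = −1.266·ln(0.06) = 3.562 s.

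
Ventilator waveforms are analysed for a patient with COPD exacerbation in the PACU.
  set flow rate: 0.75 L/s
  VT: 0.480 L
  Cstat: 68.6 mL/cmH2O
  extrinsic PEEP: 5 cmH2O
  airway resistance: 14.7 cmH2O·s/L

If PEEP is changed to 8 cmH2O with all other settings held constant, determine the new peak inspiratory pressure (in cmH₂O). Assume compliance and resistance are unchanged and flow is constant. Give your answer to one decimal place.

26.0

PIP = Vt/C + R·V̇ + PEEP (constant-flow equation of motion).
Only the baseline term changes: ΔPIP = ΔPEEP = 8 − 5 = 3.0 cmH2O.
Original PIP = 480/68.6 + 14.7×0.75 + 5 = 23.022 cmH2O; new PIP = 23.022 + (3.0) = 26.022 cmH2O.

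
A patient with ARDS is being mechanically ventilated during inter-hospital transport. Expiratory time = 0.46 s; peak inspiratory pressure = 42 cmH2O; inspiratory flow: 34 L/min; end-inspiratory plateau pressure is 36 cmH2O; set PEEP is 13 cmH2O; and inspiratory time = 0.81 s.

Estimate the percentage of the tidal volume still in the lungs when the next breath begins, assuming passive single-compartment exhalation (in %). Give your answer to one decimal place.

Flow: 34 L/min ÷ 60 = 0.5667 L/s.
Vt = flow × Ti = 0.5667 L/s × 0.81 s × 1000 mL/L = 459.03 mL.
R = (PIP − Pplat)/V̇ = (42 − 36) / 0.5667 = 6.0/0.5667 = 10.588 cmH2O·s/L.
C = Vt/(Pplat − PEEP) = 459.03 / (36 − 13) = 459.03/23.0 = 19.958 mL/cmH2O.
τ = R × C = 10.588 × 0.01996 L/cmH2O = 0.2113 s.
Fraction remaining at end-expiration = e^(−Te/τ) = e^(−0.46/0.2113) = 0.1134 → 11.34%.

11.3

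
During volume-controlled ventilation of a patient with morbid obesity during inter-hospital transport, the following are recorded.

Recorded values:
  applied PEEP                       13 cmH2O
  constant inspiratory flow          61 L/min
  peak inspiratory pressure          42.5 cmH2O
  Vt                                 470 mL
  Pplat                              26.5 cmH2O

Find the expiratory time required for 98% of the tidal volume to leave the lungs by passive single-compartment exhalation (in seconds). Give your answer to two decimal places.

2.14

Flow: 61 L/min ÷ 60 = 1.0167 L/s.
R = (PIP − Pplat)/V̇ = (42.5 − 26.5) / 1.0167 = 16.0/1.0167 = 15.737 cmH2O·s/L.
C = Vt/(Pplat − PEEP) = 470.0 / (26.5 − 13) = 470.0/13.5 = 34.815 mL/cmH2O.
τ = R × C = 15.737 × 0.03482 L/cmH2O = 0.548 s.
t = −τ·ln(1 − 0.98) = −0.548·ln(0.02) = 2.144 s.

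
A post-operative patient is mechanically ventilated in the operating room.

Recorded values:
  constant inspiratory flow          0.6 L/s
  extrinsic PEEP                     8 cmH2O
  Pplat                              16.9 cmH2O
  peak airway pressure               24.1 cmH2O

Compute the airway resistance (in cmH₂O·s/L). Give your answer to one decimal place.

Raw = (PIP − Pplat) / flow = (24.1 − 16.9) / 0.6 = 7.2 / 0.6 = 12.0 cmH2O·s/L.

12.0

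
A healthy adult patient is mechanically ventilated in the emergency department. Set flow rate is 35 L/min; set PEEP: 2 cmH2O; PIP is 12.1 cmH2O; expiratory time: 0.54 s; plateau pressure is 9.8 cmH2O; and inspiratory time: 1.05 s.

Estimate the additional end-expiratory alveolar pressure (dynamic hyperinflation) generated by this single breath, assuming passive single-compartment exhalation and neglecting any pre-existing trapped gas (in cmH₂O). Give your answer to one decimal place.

Flow: 35 L/min ÷ 60 = 0.5833 L/s.
Vt = flow × Ti = 0.5833 L/s × 1.05 s × 1000 mL/L = 612.47 mL.
R = (PIP − Pplat)/V̇ = (12.1 − 9.8) / 0.5833 = 2.3/0.5833 = 3.943 cmH2O·s/L.
C = Vt/(Pplat − PEEP) = 612.47 / (9.8 − 2) = 612.47/7.8 = 78.522 mL/cmH2O.
τ = R × C = 3.943 × 0.07852 L/cmH2O = 0.3096 s.
Fraction remaining = e^(−Te/τ) = e^(−0.54/0.3096) = 0.1748; trapped volume = 612.47 × 0.1748 = 107.06 mL.
Additional alveolar pressure from trapping ≈ V_trapped / C = 107.06 / 78.522 = 1.363 cmH2O.

1.4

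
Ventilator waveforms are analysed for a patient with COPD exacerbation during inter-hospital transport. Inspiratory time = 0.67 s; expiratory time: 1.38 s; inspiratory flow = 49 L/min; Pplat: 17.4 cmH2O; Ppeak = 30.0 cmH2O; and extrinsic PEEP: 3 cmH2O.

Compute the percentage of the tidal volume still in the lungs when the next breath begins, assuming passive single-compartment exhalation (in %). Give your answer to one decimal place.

Flow: 49 L/min ÷ 60 = 0.8167 L/s.
Vt = flow × Ti = 0.8167 L/s × 0.67 s × 1000 mL/L = 547.19 mL.
R = (PIP − Pplat)/V̇ = (30.0 − 17.4) / 0.8167 = 12.6/0.8167 = 15.428 cmH2O·s/L.
C = Vt/(Pplat − PEEP) = 547.19 / (17.4 − 3) = 547.19/14.4 = 37.999 mL/cmH2O.
τ = R × C = 15.428 × 0.038 L/cmH2O = 0.5863 s.
Fraction remaining at end-expiration = e^(−Te/τ) = e^(−1.38/0.5863) = 0.09501 → 9.501%.

9.5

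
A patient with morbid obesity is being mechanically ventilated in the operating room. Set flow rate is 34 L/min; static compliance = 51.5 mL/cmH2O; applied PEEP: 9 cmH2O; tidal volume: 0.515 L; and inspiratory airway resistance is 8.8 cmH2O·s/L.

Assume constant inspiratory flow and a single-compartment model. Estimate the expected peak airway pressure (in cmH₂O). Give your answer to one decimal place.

Flow: 34 L/min ÷ 60 = 0.5667 L/s.
Equation of motion (constant flow): PIP = Vt/C + R·V̇ + PEEP.
PIP = 515/51.5 + 8.8×0.5667 + 9 = 10.0 + 4.987 + 9 = 23.987 cmH2O.

24.0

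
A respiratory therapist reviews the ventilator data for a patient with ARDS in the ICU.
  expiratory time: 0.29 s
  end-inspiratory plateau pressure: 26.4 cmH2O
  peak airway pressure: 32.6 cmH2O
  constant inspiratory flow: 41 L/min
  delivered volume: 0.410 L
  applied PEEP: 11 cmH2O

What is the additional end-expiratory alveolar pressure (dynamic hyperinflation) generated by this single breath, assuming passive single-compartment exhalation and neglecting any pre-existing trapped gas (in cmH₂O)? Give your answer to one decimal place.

4.6

Flow: 41 L/min ÷ 60 = 0.6833 L/s.
R = (PIP − Pplat)/V̇ = (32.6 − 26.4) / 0.6833 = 6.2/0.6833 = 9.074 cmH2O·s/L.
C = Vt/(Pplat − PEEP) = 410.0 / (26.4 − 11) = 410.0/15.4 = 26.623 mL/cmH2O.
τ = R × C = 9.074 × 0.02662 L/cmH2O = 0.2415 s.
Fraction remaining = e^(−Te/τ) = e^(−0.29/0.2415) = 0.3009; trapped volume = 410.0 × 0.3009 = 123.37 mL.
Additional alveolar pressure from trapping ≈ V_trapped / C = 123.37 / 26.623 = 4.634 cmH2O.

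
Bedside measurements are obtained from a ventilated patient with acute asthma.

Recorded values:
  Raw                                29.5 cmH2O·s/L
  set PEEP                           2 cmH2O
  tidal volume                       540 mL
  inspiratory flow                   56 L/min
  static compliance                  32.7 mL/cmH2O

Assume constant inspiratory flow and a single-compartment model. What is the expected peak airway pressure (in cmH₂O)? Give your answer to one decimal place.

Flow: 56 L/min ÷ 60 = 0.9333 L/s.
Equation of motion (constant flow): PIP = Vt/C + R·V̇ + PEEP.
PIP = 540/32.7 + 29.5×0.9333 + 2 = 16.514 + 27.532 + 2 = 46.046 cmH2O.

46.0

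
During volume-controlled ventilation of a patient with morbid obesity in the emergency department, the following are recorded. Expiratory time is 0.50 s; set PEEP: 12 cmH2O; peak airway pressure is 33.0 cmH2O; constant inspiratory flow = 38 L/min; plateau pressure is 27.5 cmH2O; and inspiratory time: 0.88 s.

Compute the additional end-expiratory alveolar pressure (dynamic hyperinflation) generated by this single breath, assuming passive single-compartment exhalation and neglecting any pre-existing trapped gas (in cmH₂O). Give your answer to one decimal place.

3.1

Flow: 38 L/min ÷ 60 = 0.6333 L/s.
Vt = flow × Ti = 0.6333 L/s × 0.88 s × 1000 mL/L = 557.3 mL.
R = (PIP − Pplat)/V̇ = (33.0 − 27.5) / 0.6333 = 5.5/0.6333 = 8.685 cmH2O·s/L.
C = Vt/(Pplat − PEEP) = 557.3 / (27.5 − 12) = 557.3/15.5 = 35.955 mL/cmH2O.
τ = R × C = 8.685 × 0.03596 L/cmH2O = 0.3123 s.
Fraction remaining = e^(−Te/τ) = e^(−0.50/0.3123) = 0.2017; trapped volume = 557.3 × 0.2017 = 112.41 mL.
Additional alveolar pressure from trapping ≈ V_trapped / C = 112.41 / 35.955 = 3.126 cmH2O.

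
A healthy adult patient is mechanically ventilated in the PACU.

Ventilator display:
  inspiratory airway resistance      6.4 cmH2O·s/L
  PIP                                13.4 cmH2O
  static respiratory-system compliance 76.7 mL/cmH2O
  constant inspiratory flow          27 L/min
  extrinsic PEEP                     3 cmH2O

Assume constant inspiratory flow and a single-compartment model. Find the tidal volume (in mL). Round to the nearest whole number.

Flow: 27 L/min ÷ 60 = 0.45 L/s.
Equation of motion (constant flow): PIP = Vt/C + R·V̇ + PEEP.
Vt/C = PIP − R·V̇ − PEEP = 13.4 − 2.88 − 3 = 7.52 cmH2O.
Vt = C × 7.52 = 76.7 × 7.52 = 576.78 mL.

577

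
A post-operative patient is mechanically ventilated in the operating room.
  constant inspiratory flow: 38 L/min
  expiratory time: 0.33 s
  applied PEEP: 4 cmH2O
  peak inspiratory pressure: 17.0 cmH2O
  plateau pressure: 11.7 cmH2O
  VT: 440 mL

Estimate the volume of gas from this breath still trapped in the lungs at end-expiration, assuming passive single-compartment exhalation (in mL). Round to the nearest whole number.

221

Flow: 38 L/min ÷ 60 = 0.6333 L/s.
R = (PIP − Pplat)/V̇ = (17.0 − 11.7) / 0.6333 = 5.3/0.6333 = 8.369 cmH2O·s/L.
C = Vt/(Pplat − PEEP) = 440.0 / (11.7 − 4) = 440.0/7.7 = 57.143 mL/cmH2O.
τ = R × C = 8.369 × 0.05714 L/cmH2O = 0.4782 s.
Fraction remaining = e^(−Te/τ) = e^(−0.33/0.4782) = 0.5015.
Trapped volume = 440.0 × 0.5015 = 220.66 mL.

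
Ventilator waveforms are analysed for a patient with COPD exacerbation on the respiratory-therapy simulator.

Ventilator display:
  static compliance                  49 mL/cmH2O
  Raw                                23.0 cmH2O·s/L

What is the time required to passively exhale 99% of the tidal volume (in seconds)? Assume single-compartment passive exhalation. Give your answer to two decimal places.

τ = R × C = 23.0 × 49 mL/cmH2O = 23.0 × 0.049 L/cmH2O = 1.127 s.
Exhaled fraction f = 1 − e^(−t/τ) → t = −τ·ln(1 − f) = −1.127·ln(0.01) = 5.19 s.

5.19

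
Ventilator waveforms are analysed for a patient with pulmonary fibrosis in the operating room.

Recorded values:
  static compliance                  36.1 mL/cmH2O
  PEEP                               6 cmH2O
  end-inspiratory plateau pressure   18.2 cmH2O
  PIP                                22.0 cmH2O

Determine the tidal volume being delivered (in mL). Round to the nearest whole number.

440

Vt = Cstat × (Pplat − PEEP) = 36.1 × (18.2 − 6) = 36.1 × 12.2 = 440.42 mL.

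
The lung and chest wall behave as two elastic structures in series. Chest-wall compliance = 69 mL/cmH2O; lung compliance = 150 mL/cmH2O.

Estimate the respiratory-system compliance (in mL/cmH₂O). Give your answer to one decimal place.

47.3

Lung and chest wall are elastances in series: 1/Crs = 1/CL + 1/Ccw.
1/Crs = 1/150 + 1/69 = 0.02116.
Crs = 47.259 mL/cmH2O.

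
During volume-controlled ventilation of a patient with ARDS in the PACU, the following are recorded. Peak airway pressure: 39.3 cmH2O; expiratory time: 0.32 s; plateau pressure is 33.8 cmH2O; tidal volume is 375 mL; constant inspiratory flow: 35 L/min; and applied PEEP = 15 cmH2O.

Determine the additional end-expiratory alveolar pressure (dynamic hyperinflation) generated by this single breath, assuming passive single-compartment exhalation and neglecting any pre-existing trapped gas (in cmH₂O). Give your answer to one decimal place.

Flow: 35 L/min ÷ 60 = 0.5833 L/s.
R = (PIP − Pplat)/V̇ = (39.3 − 33.8) / 0.5833 = 5.5/0.5833 = 9.429 cmH2O·s/L.
C = Vt/(Pplat − PEEP) = 375.0 / (33.8 − 15) = 375.0/18.8 = 19.947 mL/cmH2O.
τ = R × C = 9.429 × 0.01995 L/cmH2O = 0.1881 s.
Fraction remaining = e^(−Te/τ) = e^(−0.32/0.1881) = 0.1825; trapped volume = 375.0 × 0.1825 = 68.438 mL.
Additional alveolar pressure from trapping ≈ V_trapped / C = 68.438 / 19.947 = 3.431 cmH2O.

3.4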